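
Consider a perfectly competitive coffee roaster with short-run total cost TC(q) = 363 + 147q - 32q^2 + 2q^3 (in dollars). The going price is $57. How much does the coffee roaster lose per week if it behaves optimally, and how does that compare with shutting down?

Profit = -$39 at q = 9

AVC = 147 - 32q + 2q^2; min AVC = $19 at q = 8. Since P = $57 ≥ min AVC, the firm produces.
With MC = 147 - 64q + 6q^2, P = MC on the upward-sloping part at q* = 9.
TR = 57·9 = 513. TC = 363 + 189 = 552. Profit = 513 − 552 = -$39.
Shutting down would mean losing the fixed cost of $363, so operating at a loss of $39 is better by $324.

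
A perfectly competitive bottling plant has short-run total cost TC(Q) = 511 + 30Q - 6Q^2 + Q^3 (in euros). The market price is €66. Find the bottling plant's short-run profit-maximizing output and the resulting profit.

Profit = -€295 at Q = 6

AVC = 30 - 6Q + Q^2 has its minimum €21 at Q = 3; price €66 clears that bar, so the firm operates.
With MC = 30 - 12Q + 3Q^2, P = MC on the upward-sloping part at Q* = 6.
TR = 66·6 = 396. TC = 511 + 180 = 691. Profit = 396 − 691 = -€295.
By producing, the firm covers all variable cost plus €216 of fixed cost; shutting down would lose the full €511.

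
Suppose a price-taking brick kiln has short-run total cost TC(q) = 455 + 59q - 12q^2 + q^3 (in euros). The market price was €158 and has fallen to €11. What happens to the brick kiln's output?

AVC = 59 - 12q + q^2, minimized at q = 6 where min AVC = €23. MC = 59 - 24q + 3q^2.
With P = €158 above the shutdown price, P = MC gives q = 11.
At P = €11 < min AVC = €23, price no longer covers variable cost at any output, so the firm shuts down: q = 0.

Output falls from 11 to 0 (the firm shuts down)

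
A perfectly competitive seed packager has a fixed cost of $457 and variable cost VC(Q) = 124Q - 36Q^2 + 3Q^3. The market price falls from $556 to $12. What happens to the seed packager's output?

Output falls from 12 to 0 (the firm shuts down)

AVC = 124 - 36Q + 3Q^2, minimized at Q = 6 where min AVC = $16. MC = 124 - 72Q + 9Q^2.
At P = $556 ≥ min AVC, set P = MC on the rising branch: Q = 12.
At P = $12 < min AVC = $16, price no longer covers variable cost at any output, so the firm shuts down: Q = 0.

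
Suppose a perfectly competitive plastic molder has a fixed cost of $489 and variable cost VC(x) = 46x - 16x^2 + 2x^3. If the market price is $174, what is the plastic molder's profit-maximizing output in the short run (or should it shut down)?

Variable cost is VC = 46x - 16x^2 + 2x^3, so AVC = VC/x = 46 - 16x + 2x^2 and MC = dTC/dx = 46 - 32x + 6x^2.
AVC hits its minimum where MC = AVC, at x = 4, giving min AVC = 46 - 16·4 + 2·4^2 = $14.
Since P = $174 ≥ min AVC = $14, price covers variable cost and the firm should produce.
P = MC gives -128 - 32x + 6x^2 = 0, with roots -8/3 and 8. Take the larger (rising MC): x* = 8.
Check: AVC at x = 8 is $46 ≤ P, so revenue covers variable cost.
Profit = P·x − TC = 174·8 − 857 = $535.

Produce at x = 8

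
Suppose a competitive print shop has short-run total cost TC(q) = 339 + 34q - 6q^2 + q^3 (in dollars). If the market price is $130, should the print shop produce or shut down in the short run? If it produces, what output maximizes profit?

Produce at q = 8

Strip out fixed cost: VC = 34q - 6q^2 + q^3. Then AVC = 34 - 6q + q^2 and MC = 34 - 12q + 3q^2.
AVC is minimized where dAVC/dq = -6 + 2q = 0, at q = 3; min AVC = 34 - 6·3 + 3^2 = $25.
Because $130 ≥ $25, revenue can cover variable cost; the firm operates.
P = MC gives -96 - 12q + 3q^2 = 0, with roots -4 and 8. Take the larger (rising MC): q* = 8.
Check: AVC at q = 8 is $50 ≤ P, so revenue covers variable cost.
Profit = P·q − TC = 130·8 − 739 = $301.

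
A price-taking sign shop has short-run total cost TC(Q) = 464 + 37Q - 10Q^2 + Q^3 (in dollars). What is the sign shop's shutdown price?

$12 per unit

The shutdown price is the minimum of AVC. VC = 37Q - 10Q^2 + Q^3, so AVC = 37 - 10Q + Q^2.
dAVC/dQ = -10 + 2Q = 0 gives Q = 5. min AVC = 37 - 10·5 + 5^2 = 12.
So the shutdown price is $12.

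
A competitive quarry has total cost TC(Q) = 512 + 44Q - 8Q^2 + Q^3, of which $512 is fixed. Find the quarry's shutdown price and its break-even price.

Shutdown price = $28; break-even price = $108

AVC = 44 - 8Q + Q^2; minimized at Q = 4, giving min AVC = $28. That is the shutdown price.
ATC = 512/Q + 44 - 8Q + Q^2. Setting dATC/dQ = −512/Q^2 − 8 + 2Q = 0 gives Q = 8 (since 2·8^3 − 8·8^2 = 512).
min ATC = 512/8 + 44 − 8·8 + 8^2 = $108. That is the break-even price.
For $28 ≤ P < $108 the firm produces at a loss; below $28 it shuts down.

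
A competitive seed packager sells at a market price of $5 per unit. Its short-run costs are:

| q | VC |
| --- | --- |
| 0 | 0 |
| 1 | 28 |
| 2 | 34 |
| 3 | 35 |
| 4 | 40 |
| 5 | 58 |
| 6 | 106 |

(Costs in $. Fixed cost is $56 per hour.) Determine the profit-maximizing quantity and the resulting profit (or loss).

q = 0 (shut down); profit = -$56

Profit at each row (π = 5q − TC): q=0: -56; q=1: -79; q=2: -80; q=3: -76; q=4: -76; q=5: -89; q=6: -132.
Profit is highest at q = 0. Equivalently, the lowest AVC in the table is 40/4 ≈ $10 at q = 4, and P = $5 falls below it — price never covers variable cost, so the firm shuts down and loses only its fixed cost.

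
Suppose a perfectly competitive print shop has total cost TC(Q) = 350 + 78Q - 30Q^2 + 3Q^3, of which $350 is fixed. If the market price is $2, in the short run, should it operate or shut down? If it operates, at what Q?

Strip out fixed cost: VC = 78Q - 30Q^2 + 3Q^3. Then AVC = 78 - 30Q + 3Q^2 and MC = 78 - 60Q + 9Q^2.
The AVC parabola has its vertex at Q = 30/6 = 5, where AVC = 78 - 30·5 + 3·5^2 = $3.
With P < min AVC ($2 < $3), every unit sold adds to the loss.
The firm minimizes its loss by shutting down and losing only its fixed cost of $350.

Shut down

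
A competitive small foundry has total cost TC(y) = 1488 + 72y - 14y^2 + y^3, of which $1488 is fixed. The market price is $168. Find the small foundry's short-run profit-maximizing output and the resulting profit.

Profit = -$48 at y = 12

AVC = 72 - 14y + y^2; min AVC = $23 at y = 7. Since P = $168 ≥ min AVC, the firm produces.
MC = 72 - 28y + 3y^2. Setting P = MC and taking the root on the rising branch gives y* = 12.
TR = 168·12 = 2016. TC = 1488 + 576 = 2064. Profit = 2016 − 2064 = -$48.
By producing, the firm covers all variable cost plus $1440 of fixed cost; shutting down would lose the full $1488.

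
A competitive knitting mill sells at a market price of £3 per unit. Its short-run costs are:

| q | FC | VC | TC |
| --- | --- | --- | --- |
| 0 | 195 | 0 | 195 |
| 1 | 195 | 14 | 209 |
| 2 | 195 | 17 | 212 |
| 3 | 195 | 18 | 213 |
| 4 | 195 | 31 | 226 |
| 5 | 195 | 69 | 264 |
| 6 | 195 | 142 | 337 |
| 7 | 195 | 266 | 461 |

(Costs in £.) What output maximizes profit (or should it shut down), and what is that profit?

Tabulate TR − TC: q=0: -195; q=1: -206; q=2: -206; q=3: -204; q=4: -214; q=5: -249; q=6: -319; q=7: -440.
Profit is highest at q = 0. Equivalently, the lowest AVC in the table is 18/3 ≈ £6 at q = 3, and P = £3 falls below it — price never covers variable cost, so the firm shuts down and loses only its fixed cost.

q = 0 (shut down); profit = -£195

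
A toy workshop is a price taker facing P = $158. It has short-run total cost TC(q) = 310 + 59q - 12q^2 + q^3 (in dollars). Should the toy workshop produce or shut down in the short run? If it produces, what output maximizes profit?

Produce at q = 11

From TC, MC = TC'(q) = 59 - 24q + 3q^2 and AVC = VC/q = 59 - 12q + q^2.
The AVC parabola has its vertex at q = 12/2 = 6, where AVC = 59 - 12·6 + 6^2 = $23.
Because $158 ≥ $23, revenue can cover variable cost; the firm operates.
Solving P = MC: -99 - 24q + 3q^2 = 0 ⇒ q = -3 or 11. On the upward-sloping branch, q* = 11.
Check: AVC at q = 11 is $48 ≤ P, so revenue covers variable cost.
Profit = P·q − TC = 158·11 − 838 = $900.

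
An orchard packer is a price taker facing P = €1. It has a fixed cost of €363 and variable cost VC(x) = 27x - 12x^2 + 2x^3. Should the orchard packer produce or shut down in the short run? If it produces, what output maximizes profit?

Strip out fixed cost: VC = 27x - 12x^2 + 2x^3. Then AVC = 27 - 12x + 2x^2 and MC = 27 - 24x + 6x^2.
AVC is minimized where dAVC/dx = -12 + 4x = 0, at x = 3; min AVC = 27 - 12·3 + 2·3^2 = €9.
With P < min AVC (€1 < €9), every unit sold adds to the loss.
Shutting down limits the loss to fixed cost, €363.

Shut down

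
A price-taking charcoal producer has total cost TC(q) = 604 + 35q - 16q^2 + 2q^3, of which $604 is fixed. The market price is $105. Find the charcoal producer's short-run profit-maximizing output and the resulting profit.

AVC = 35 - 16q + 2q^2 has its minimum $3 at q = 4; price $105 clears that bar, so the firm operates.
With MC = 35 - 32q + 6q^2, P = MC on the upward-sloping part at q* = 7.
TR = 105·7 = 735. TC = 604 + 147 = 751. Profit = 735 − 751 = -$16.
Shutting down would mean losing the fixed cost of $604, so operating at a loss of $16 is better by $588.

Profit = -$16 at q = 7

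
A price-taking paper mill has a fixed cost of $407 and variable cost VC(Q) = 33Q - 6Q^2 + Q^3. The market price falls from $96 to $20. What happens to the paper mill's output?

Output falls from 7 to 0 (the firm shuts down)

MC = 33 - 12Q + 3Q^2; the shutdown threshold is min AVC = $24 (at Q = 3).
With P = $96 above the shutdown price, P = MC gives Q = 7.
At P = $20 < min AVC = $24, price no longer covers variable cost at any output, so the firm shuts down: Q = 0.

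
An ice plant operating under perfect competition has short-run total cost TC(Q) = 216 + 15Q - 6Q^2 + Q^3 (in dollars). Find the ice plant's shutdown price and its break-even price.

AVC = 15 - 6Q + Q^2; minimized at Q = 3, giving min AVC = $6. That is the shutdown price.
ATC = 216/Q + 15 - 6Q + Q^2. Setting dATC/dQ = −216/Q^2 − 6 + 2Q = 0 gives Q = 6 (since 2·6^3 − 6·6^2 = 216).
min ATC = 216/6 + 15 − 6·6 + 6^2 = $51. That is the break-even price.
Between these two prices the firm operates at a loss; above $51 it earns a profit.

Shutdown price = $6; break-even price = $51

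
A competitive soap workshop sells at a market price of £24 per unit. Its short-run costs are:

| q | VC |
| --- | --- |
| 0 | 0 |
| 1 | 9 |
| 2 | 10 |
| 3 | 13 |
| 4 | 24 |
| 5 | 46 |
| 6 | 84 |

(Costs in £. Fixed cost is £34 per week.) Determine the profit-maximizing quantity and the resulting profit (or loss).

Profit at each row (π = 24q − TC): q=0: -34; q=1: -19; q=2: 4; q=3: 25; q=4: 38; q=5: 40; q=6: 26.
Profit is maximized at q = 5. AVC there is 46/5 = £9.20 ≤ P, so producing beats shutting down (which would give -£34).

q = 5; profit = £40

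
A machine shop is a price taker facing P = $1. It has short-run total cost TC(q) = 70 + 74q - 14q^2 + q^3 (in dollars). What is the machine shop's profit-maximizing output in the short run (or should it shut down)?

Shut down

From TC, MC = TC'(q) = 74 - 28q + 3q^2 and AVC = VC/q = 74 - 14q + q^2.
AVC hits its minimum where MC = AVC, at q = 7, giving min AVC = 74 - 14·7 + 7^2 = $25.
Since P = $1 < min AVC = $25, price fails to cover variable cost at any output.
Shutting down limits the loss to fixed cost, $70.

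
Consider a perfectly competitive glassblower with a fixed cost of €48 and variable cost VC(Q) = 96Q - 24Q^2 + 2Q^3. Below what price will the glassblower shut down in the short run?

The firm shuts down when price falls below the minimum of average variable cost. AVC = VC/Q = 96 - 24Q + 2Q^2.
At the minimum of AVC, MC = AVC. MC = 96 - 48Q + 6Q^2; setting MC = AVC gives 4Q^2 - 24Q = 0, so Q = 6. min AVC = 24.
So the shutdown price is €24.

€24 per unit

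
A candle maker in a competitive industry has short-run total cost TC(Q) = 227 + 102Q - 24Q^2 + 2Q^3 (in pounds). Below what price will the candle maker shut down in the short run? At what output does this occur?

£30 per unit, at Q = 6

The shutdown price is the minimum of AVC. VC = 102Q - 24Q^2 + 2Q^3, so AVC = 102 - 24Q + 2Q^2.
At the minimum of AVC, MC = AVC. MC = 102 - 48Q + 6Q^2; setting MC = AVC gives 4Q^2 - 24Q = 0, so Q = 6. min AVC = 30.
The firm shuts down for any P below £30.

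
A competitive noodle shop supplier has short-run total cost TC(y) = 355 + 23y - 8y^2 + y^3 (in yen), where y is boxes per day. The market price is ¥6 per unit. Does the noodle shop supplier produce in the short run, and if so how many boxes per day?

Shut down

Variable cost is VC = 23y - 8y^2 + y^3, so AVC = VC/y = 23 - 8y + y^2 and MC = dTC/dy = 23 - 16y + 3y^2.
AVC hits its minimum where MC = AVC, at y = 4, giving min AVC = 23 - 8·4 + 4^2 = ¥7.
P = ¥6 lies below min AVC = ¥7; no output level covers variable cost.
Best response: produce nothing and absorb the ¥355 fixed cost.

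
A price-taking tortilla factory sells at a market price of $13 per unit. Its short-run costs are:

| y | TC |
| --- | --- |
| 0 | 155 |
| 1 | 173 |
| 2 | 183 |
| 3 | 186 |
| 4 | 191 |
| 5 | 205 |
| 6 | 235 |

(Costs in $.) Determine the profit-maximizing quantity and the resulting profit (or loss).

Tabulate TR − TC: y=0: -155; y=1: -160; y=2: -157; y=3: -147; y=4: -139; y=5: -140; y=6: -157.
Profit is maximized at y = 4. AVC there is 36/4 = $9 ≤ P, so producing beats shutting down (which would give -$155).

y = 4; profit = -$139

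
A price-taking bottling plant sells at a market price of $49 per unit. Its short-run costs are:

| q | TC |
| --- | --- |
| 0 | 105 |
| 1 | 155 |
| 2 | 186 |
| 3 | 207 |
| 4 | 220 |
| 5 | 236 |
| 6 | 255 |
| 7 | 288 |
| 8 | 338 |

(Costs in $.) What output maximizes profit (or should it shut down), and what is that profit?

q = 7; profit = $55

Compute π = P·q − TC at each output: q=0: -105; q=1: -106; q=2: -88; q=3: -60; q=4: -24; q=5: 9; q=6: 39; q=7: 55; q=8: 54.
Profit is maximized at q = 7. AVC there is 183/7 = $26.14 ≤ P, so producing beats shutting down (which would give -$105).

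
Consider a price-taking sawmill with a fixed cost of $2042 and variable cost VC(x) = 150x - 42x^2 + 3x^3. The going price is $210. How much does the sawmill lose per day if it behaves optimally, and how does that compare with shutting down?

AVC = 150 - 42x + 3x^2; min AVC = $3 at x = 7. Since P = $210 ≥ min AVC, the firm produces.
MC = 150 - 84x + 9x^2. Setting P = MC and taking the root on the rising branch gives x* = 10.
TR = 210·10 = 2100. TC = 2042 + 300 = 2342. Profit = 2100 − 2342 = -$242.
By producing, the firm covers all variable cost plus $1800 of fixed cost; shutting down would lose the full $2042.

Profit = -$242 at x = 10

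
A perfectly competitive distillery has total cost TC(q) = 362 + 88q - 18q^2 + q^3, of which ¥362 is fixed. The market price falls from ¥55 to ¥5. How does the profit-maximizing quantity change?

MC = 88 - 36q + 3q^2; the shutdown threshold is min AVC = ¥7 (at q = 9).
With P = ¥55 above the shutdown price, P = MC gives q = 11.
At P = ¥5 < min AVC = ¥7, price no longer covers variable cost at any output, so the firm shuts down: q = 0.

Output falls from 11 to 0 (the firm shuts down)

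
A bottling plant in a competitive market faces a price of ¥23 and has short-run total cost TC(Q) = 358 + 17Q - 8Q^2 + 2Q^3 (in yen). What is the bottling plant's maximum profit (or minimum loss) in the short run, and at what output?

AVC = 17 - 8Q + 2Q^2 has its minimum ¥9 at Q = 2; price ¥23 clears that bar, so the firm operates.
MC = 17 - 16Q + 6Q^2. Setting P = MC and taking the root on the rising branch gives Q* = 3.
TR = 23·3 = 69. TC = 358 + 33 = 391. Profit = 69 − 391 = -¥322.
By producing, the firm covers all variable cost plus ¥36 of fixed cost; shutting down would lose the full ¥358.

Profit = -¥322 at Q = 3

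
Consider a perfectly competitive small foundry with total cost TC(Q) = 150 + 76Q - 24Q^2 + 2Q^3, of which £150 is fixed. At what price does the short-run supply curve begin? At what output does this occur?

Short-run supply begins at min AVC. From VC = 76Q - 24Q^2 + 2Q^3, AVC = 76 - 24Q + 2Q^2.
dAVC/dQ = -24 + 4Q = 0 gives Q = 6. min AVC = 76 - 24·6 + 2·6^2 = 4.
So the shutdown price is £4.

£4 per unit, at Q = 6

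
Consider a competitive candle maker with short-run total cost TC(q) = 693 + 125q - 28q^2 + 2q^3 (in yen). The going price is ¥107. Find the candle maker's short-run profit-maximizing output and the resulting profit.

Profit = -¥45 at q = 9

AVC = 125 - 28q + 2q^2; min AVC = ¥27 at q = 7. Since P = ¥107 ≥ min AVC, the firm produces.
MC = 125 - 56q + 6q^2. Setting P = MC and taking the root on the rising branch gives q* = 9.
TR = 107·9 = 963. TC = 693 + 315 = 1008. Profit = 963 − 1008 = -¥45.
That loss of ¥45 beats the ¥693 the firm would lose by shutting down; producing recovers ¥648 of fixed cost.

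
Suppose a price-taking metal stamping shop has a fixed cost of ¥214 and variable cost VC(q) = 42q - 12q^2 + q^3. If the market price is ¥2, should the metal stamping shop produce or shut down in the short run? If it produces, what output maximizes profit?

Shut down

From TC, MC = TC'(q) = 42 - 24q + 3q^2 and AVC = VC/q = 42 - 12q + q^2.
AVC hits its minimum where MC = AVC, at q = 6, giving min AVC = 42 - 12·6 + 6^2 = ¥6.
Since P = ¥2 < min AVC = ¥6, price fails to cover variable cost at any output.
The firm minimizes its loss by shutting down and losing only its fixed cost of ¥214.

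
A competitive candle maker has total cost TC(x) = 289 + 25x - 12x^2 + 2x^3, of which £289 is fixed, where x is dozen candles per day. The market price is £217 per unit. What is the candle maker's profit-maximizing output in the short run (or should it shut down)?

From TC, MC = TC'(x) = 25 - 24x + 6x^2 and AVC = VC/x = 25 - 12x + 2x^2.
AVC is minimized where dAVC/dx = -12 + 4x = 0, at x = 3; min AVC = 25 - 12·3 + 2·3^2 = £7.
P = £217 exceeds min AVC = £7, so the firm stays open.
P = MC gives -192 - 24x + 6x^2 = 0, with roots -4 and 8. Take the larger (rising MC): x* = 8.
Check: AVC at x = 8 is £57 ≤ P, so revenue covers variable cost.
Profit = P·x − TC = 217·8 − 745 = £991.

Produce at x = 8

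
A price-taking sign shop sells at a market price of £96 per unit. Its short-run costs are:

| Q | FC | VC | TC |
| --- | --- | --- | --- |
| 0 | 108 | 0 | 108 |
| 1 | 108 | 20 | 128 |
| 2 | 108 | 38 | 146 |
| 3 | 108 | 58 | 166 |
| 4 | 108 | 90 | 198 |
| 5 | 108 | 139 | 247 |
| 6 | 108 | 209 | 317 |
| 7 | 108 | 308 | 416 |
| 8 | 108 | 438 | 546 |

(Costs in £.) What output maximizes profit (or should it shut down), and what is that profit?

Tabulate TR − TC: Q=0: -108; Q=1: -32; Q=2: 46; Q=3: 122; Q=4: 186; Q=5: 233; Q=6: 259; Q=7: 256; Q=8: 222.
Profit is maximized at Q = 6. AVC there is 209/6 = £34.83 ≤ P, so producing beats shutting down (which would give -£108).

Q = 6; profit = £259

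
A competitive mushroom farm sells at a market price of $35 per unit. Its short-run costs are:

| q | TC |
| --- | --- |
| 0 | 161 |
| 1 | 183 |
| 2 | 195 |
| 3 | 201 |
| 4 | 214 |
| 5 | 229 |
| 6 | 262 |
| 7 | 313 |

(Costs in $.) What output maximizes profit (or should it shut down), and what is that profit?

Profit at each row (π = 35q − TC): q=0: -161; q=1: -148; q=2: -125; q=3: -96; q=4: -74; q=5: -54; q=6: -52; q=7: -68.
Profit is maximized at q = 6. AVC there is 101/6 = $16.83 ≤ P, so producing beats shutting down (which would give -$161).

q = 6; profit = -$52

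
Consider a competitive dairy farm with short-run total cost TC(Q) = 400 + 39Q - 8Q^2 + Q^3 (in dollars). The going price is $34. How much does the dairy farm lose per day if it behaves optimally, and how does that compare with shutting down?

Profit = -$350 at Q = 5

AVC = 39 - 8Q + Q^2; min AVC = $23 at Q = 4. Since P = $34 ≥ min AVC, the firm produces.
MC = 39 - 16Q + 3Q^2. Setting P = MC and taking the root on the rising branch gives Q* = 5.
TR = 34·5 = 170. TC = 400 + 120 = 520. Profit = 170 − 520 = -$350.
Shutting down would mean losing the fixed cost of $400, so operating at a loss of $350 is better by $50.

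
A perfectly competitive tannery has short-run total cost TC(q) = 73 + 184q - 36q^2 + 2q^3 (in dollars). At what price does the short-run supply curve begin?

$22 per unit

The firm shuts down when price falls below the minimum of average variable cost. AVC = VC/q = 184 - 36q + 2q^2.
dAVC/dq = -36 + 4q = 0 gives q = 9. min AVC = 184 - 36·9 + 2·9^2 = 22.
So the shutdown price is $22.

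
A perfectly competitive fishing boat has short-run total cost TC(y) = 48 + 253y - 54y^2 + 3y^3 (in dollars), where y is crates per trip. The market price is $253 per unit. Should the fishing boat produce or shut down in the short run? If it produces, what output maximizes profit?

Produce at y = 12

From TC, MC = TC'(y) = 253 - 108y + 9y^2 and AVC = VC/y = 253 - 54y + 3y^2.
AVC hits its minimum where MC = AVC, at y = 9, giving min AVC = 253 - 54·9 + 3·9^2 = $10.
P = $253 exceeds min AVC = $10, so the firm stays open.
P = MC gives -108y + 9y^2 = 0, with roots 0 and 12. Take the larger (rising MC): y* = 12.
Check: AVC at y = 12 is $37 ≤ P, so revenue covers variable cost.
Profit = P·y − TC = 253·12 − 492 = $2544.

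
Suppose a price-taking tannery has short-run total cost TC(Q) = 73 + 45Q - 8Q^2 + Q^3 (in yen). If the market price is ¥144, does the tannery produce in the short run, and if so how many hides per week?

Variable cost is VC = 45Q - 8Q^2 + Q^3, so AVC = VC/Q = 45 - 8Q + Q^2 and MC = dTC/dQ = 45 - 16Q + 3Q^2.
AVC is minimized where dAVC/dQ = -8 + 2Q = 0, at Q = 4; min AVC = 45 - 8·4 + 4^2 = ¥29.
P = ¥144 exceeds min AVC = ¥29, so the firm stays open.
Set P = MC: 144 = 45 - 16Q + 3Q^2 → -99 - 16Q + 3Q^2 = 0. The roots are Q = -11/3 and Q = 9; the profit-maximizing output is on the rising part of MC, so Q* = 9.
Check: AVC at Q = 9 is ¥54 ≤ P, so revenue covers variable cost.
Profit = P·Q − TC = 144·9 − 559 = ¥737.

Produce at Q = 9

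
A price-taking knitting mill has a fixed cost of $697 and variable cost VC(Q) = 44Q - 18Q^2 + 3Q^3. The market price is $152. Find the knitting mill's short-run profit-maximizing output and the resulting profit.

Profit = -$49 at Q = 6

AVC = 44 - 18Q + 3Q^2; min AVC = $17 at Q = 3. Since P = $152 ≥ min AVC, the firm produces.
MC = 44 - 36Q + 9Q^2. Setting P = MC and taking the root on the rising branch gives Q* = 6.
TR = 152·6 = 912. TC = 697 + 264 = 961. Profit = 912 − 961 = -$49.
Shutting down would mean losing the fixed cost of $697, so operating at a loss of $49 is better by $648.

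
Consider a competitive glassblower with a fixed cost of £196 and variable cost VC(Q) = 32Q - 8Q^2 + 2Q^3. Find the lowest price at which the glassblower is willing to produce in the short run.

£24 per unit

The firm shuts down when price falls below the minimum of average variable cost. AVC = VC/Q = 32 - 8Q + 2Q^2.
At the minimum of AVC, MC = AVC. MC = 32 - 16Q + 6Q^2; setting MC = AVC gives 4Q^2 - 8Q = 0, so Q = 2. min AVC = 24.
So the shutdown price is £24.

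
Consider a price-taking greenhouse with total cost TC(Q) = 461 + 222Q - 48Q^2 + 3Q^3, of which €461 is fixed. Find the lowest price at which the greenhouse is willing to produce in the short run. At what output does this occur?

The shutdown price is the minimum of AVC. VC = 222Q - 48Q^2 + 3Q^3, so AVC = 222 - 48Q + 3Q^2.
At the minimum of AVC, MC = AVC. MC = 222 - 96Q + 9Q^2; setting MC = AVC gives 6Q^2 - 48Q = 0, so Q = 8. min AVC = 30.
The firm shuts down for any P below €30.

€30 per unit, at Q = 8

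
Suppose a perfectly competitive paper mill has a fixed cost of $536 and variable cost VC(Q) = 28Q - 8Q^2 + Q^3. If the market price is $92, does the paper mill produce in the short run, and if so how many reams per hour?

Produce at Q = 8

From TC, MC = TC'(Q) = 28 - 16Q + 3Q^2 and AVC = VC/Q = 28 - 8Q + Q^2.
The AVC parabola has its vertex at Q = 8/2 = 4, where AVC = 28 - 8·4 + 4^2 = $12.
P = $92 exceeds min AVC = $12, so the firm stays open.
P = MC gives -64 - 16Q + 3Q^2 = 0, with roots -8/3 and 8. Take the larger (rising MC): Q* = 8.
Check: AVC at Q = 8 is $28 ≤ P, so revenue covers variable cost.
Profit = P·Q − TC = 92·8 − 760 = -$24, a loss, but smaller than the $536 fixed cost the firm would lose by shutting down.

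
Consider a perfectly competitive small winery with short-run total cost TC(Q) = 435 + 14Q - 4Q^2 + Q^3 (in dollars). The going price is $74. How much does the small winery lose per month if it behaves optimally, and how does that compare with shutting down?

AVC = 14 - 4Q + Q^2 has its minimum $10 at Q = 2; price $74 clears that bar, so the firm operates.
MC = 14 - 8Q + 3Q^2. Setting P = MC and taking the root on the rising branch gives Q* = 6.
TR = 74·6 = 444. TC = 435 + 156 = 591. Profit = 444 − 591 = -$147.
Shutting down would mean losing the fixed cost of $435, so operating at a loss of $147 is better by $288.

Profit = -$147 at Q = 6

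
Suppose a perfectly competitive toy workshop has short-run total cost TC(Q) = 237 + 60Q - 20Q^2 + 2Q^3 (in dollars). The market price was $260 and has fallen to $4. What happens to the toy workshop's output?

Output falls from 10 to 0 (the firm shuts down)

AVC = 60 - 20Q + 2Q^2, minimized at Q = 5 where min AVC = $10. MC = 60 - 40Q + 6Q^2.
With P = $260 above the shutdown price, P = MC gives Q = 10.
At P = $4 < min AVC = $10, price no longer covers variable cost at any output, so the firm shuts down: Q = 0.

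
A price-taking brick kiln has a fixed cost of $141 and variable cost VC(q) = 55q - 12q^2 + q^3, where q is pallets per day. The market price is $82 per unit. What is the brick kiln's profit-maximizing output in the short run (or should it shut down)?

From TC, MC = TC'(q) = 55 - 24q + 3q^2 and AVC = VC/q = 55 - 12q + q^2.
AVC hits its minimum where MC = AVC, at q = 6, giving min AVC = 55 - 12·6 + 6^2 = $19.
Because $82 ≥ $19, revenue can cover variable cost; the firm operates.
Set P = MC: 82 = 55 - 24q + 3q^2 → -27 - 24q + 3q^2 = 0. The roots are q = -1 and q = 9; the profit-maximizing output is on the rising part of MC, so q* = 9.
Check: AVC at q = 9 is $28 ≤ P, so revenue covers variable cost.
Profit = P·q − TC = 82·9 − 393 = $345.

Produce at q = 9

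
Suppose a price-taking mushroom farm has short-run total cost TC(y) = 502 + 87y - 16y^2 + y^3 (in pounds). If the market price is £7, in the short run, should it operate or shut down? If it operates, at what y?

Shut down

Strip out fixed cost: VC = 87y - 16y^2 + y^3. Then AVC = 87 - 16y + y^2 and MC = 87 - 32y + 3y^2.
AVC hits its minimum where MC = AVC, at y = 8, giving min AVC = 87 - 16·8 + 8^2 = £23.
Since P = £7 < min AVC = £23, price fails to cover variable cost at any output.
Best response: produce nothing and absorb the £502 fixed cost.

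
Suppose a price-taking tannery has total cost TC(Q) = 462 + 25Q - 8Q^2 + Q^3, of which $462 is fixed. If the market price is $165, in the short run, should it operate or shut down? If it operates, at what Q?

Produce at Q = 10

Strip out fixed cost: VC = 25Q - 8Q^2 + Q^3. Then AVC = 25 - 8Q + Q^2 and MC = 25 - 16Q + 3Q^2.
The AVC parabola has its vertex at Q = 8/2 = 4, where AVC = 25 - 8·4 + 4^2 = $9.
Because $165 ≥ $9, revenue can cover variable cost; the firm operates.
Set P = MC: 165 = 25 - 16Q + 3Q^2 → -140 - 16Q + 3Q^2 = 0. The roots are Q = -14/3 and Q = 10; the profit-maximizing output is on the rising part of MC, so Q* = 10.
Check: AVC at Q = 10 is $45 ≤ P, so revenue covers variable cost.
Profit = P·Q − TC = 165·10 − 912 = $738.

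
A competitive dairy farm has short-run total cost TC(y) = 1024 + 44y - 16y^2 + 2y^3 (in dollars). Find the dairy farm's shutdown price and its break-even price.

Shutdown price = $12; break-even price = $172

AVC = 44 - 16y + 2y^2; minimized at y = 4, giving min AVC = $12. That is the shutdown price.
ATC = 1024/y + 44 - 16y + 2y^2. Setting dATC/dy = −1024/y^2 − 16 + 4y = 0 gives y = 8 (since 4·8^3 − 16·8^2 = 1024).
min ATC = 1024/8 + 44 − 16·8 + 2·8^2 = $172. That is the break-even price.
Between these two prices the firm operates at a loss; above $172 it earns a profit.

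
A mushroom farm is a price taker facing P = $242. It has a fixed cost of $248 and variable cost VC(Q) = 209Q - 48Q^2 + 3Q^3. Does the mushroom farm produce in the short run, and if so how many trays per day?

Strip out fixed cost: VC = 209Q - 48Q^2 + 3Q^3. Then AVC = 209 - 48Q + 3Q^2 and MC = 209 - 96Q + 9Q^2.
AVC hits its minimum where MC = AVC, at Q = 8, giving min AVC = 209 - 48·8 + 3·8^2 = $17.
P = $242 exceeds min AVC = $17, so the firm stays open.
P = MC gives -33 - 96Q + 9Q^2 = 0, with roots -1/3 and 11. Take the larger (rising MC): Q* = 11.
Check: AVC at Q = 11 is $44 ≤ P, so revenue covers variable cost.
Profit = P·Q − TC = 242·11 − 732 = $1930.

Produce at Q = 11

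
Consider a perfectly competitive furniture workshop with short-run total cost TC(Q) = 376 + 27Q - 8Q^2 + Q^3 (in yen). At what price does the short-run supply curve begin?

Short-run supply begins at min AVC. From VC = 27Q - 8Q^2 + Q^3, AVC = 27 - 8Q + Q^2.
dAVC/dQ = -8 + 2Q = 0 gives Q = 4. min AVC = 27 - 8·4 + 4^2 = 11.
For P < ¥11 the firm produces nothing.

¥11 per unit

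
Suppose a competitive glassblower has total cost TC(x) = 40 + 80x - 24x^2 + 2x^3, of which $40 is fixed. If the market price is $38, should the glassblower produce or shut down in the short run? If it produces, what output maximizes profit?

Strip out fixed cost: VC = 80x - 24x^2 + 2x^3. Then AVC = 80 - 24x + 2x^2 and MC = 80 - 48x + 6x^2.
AVC is minimized where dAVC/dx = -24 + 4x = 0, at x = 6; min AVC = 80 - 24·6 + 2·6^2 = $8.
P = $38 exceeds min AVC = $8, so the firm stays open.
Set P = MC: 38 = 80 - 48x + 6x^2 → 42 - 48x + 6x^2 = 0. The roots are x = 1 and x = 7; the profit-maximizing output is on the rising part of MC, so x* = 7.
Check: AVC at x = 7 is $10 ≤ P, so revenue covers variable cost.
Profit = P·x − TC = 38·7 − 110 = $156.

Produce at x = 7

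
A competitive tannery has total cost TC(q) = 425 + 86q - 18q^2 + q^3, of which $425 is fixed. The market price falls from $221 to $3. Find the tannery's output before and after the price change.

AVC = 86 - 18q + q^2, minimized at q = 9 where min AVC = $5. MC = 86 - 36q + 3q^2.
With P = $221 above the shutdown price, P = MC gives q = 15.
At P = $3 < min AVC = $5, price no longer covers variable cost at any output, so the firm shuts down: q = 0.

Output falls from 15 to 0 (the firm shuts down)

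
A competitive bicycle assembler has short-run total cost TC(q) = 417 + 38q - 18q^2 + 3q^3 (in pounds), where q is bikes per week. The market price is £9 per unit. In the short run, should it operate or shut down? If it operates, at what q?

Strip out fixed cost: VC = 38q - 18q^2 + 3q^3. Then AVC = 38 - 18q + 3q^2 and MC = 38 - 36q + 9q^2.
AVC hits its minimum where MC = AVC, at q = 3, giving min AVC = 38 - 18·3 + 3·3^2 = £11.
With P < min AVC (£9 < £11), every unit sold adds to the loss.
Shutting down limits the loss to fixed cost, £417.

Shut down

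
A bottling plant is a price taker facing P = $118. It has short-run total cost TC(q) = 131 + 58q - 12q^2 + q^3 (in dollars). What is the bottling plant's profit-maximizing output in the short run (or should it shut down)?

Variable cost is VC = 58q - 12q^2 + q^3, so AVC = VC/q = 58 - 12q + q^2 and MC = dTC/dq = 58 - 24q + 3q^2.
The AVC parabola has its vertex at q = 12/2 = 6, where AVC = 58 - 12·6 + 6^2 = $22.
Since P = $118 ≥ min AVC = $22, price covers variable cost and the firm should produce.
Set P = MC: 118 = 58 - 24q + 3q^2 → -60 - 24q + 3q^2 = 0. The roots are q = -2 and q = 10; the profit-maximizing output is on the rising part of MC, so q* = 10.
Check: AVC at q = 10 is $38 ≤ P, so revenue covers variable cost.
Profit = P·q − TC = 118·10 − 511 = $669.

Produce at q = 10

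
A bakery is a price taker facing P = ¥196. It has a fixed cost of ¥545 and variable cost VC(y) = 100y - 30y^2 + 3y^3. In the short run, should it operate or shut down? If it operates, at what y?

Produce at y = 8

From TC, MC = TC'(y) = 100 - 60y + 9y^2 and AVC = VC/y = 100 - 30y + 3y^2.
The AVC parabola has its vertex at y = 30/6 = 5, where AVC = 100 - 30·5 + 3·5^2 = ¥25.
Because ¥196 ≥ ¥25, revenue can cover variable cost; the firm operates.
Set P = MC: 196 = 100 - 60y + 9y^2 → -96 - 60y + 9y^2 = 0. The roots are y = -4/3 and y = 8; the profit-maximizing output is on the rising part of MC, so y* = 8.
Check: AVC at y = 8 is ¥52 ≤ P, so revenue covers variable cost.
Profit = P·y − TC = 196·8 − 961 = ¥607.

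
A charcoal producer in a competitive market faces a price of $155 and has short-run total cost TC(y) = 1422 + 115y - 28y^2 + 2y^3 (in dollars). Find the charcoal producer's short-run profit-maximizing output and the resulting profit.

AVC = 115 - 28y + 2y^2; min AVC = $17 at y = 7. Since P = $155 ≥ min AVC, the firm produces.
MC = 115 - 56y + 6y^2. Setting P = MC and taking the root on the rising branch gives y* = 10.
TR = 155·10 = 1550. TC = 1422 + 350 = 1772. Profit = 1550 − 1772 = -$222.
By producing, the firm covers all variable cost plus $1200 of fixed cost; shutting down would lose the full $1422.

Profit = -$222 at y = 10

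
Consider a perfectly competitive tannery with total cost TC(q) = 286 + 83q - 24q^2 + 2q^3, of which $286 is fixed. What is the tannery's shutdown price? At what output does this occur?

$11 per unit, at q = 6

The firm shuts down when price falls below the minimum of average variable cost. AVC = VC/q = 83 - 24q + 2q^2.
dAVC/dq = -24 + 4q = 0 gives q = 6. min AVC = 83 - 24·6 + 2·6^2 = 11.
The firm shuts down for any P below $11.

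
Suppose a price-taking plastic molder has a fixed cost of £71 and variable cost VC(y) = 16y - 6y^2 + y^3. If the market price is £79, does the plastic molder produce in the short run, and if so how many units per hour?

Produce at y = 7

From TC, MC = TC'(y) = 16 - 12y + 3y^2 and AVC = VC/y = 16 - 6y + y^2.
AVC is minimized where dAVC/dy = -6 + 2y = 0, at y = 3; min AVC = 16 - 6·3 + 3^2 = £7.
Since P = £79 ≥ min AVC = £7, price covers variable cost and the firm should produce.
Solving P = MC: -63 - 12y + 3y^2 = 0 ⇒ y = -3 or 7. On the upward-sloping branch, y* = 7.
Check: AVC at y = 7 is £23 ≤ P, so revenue covers variable cost.
Profit = P·y − TC = 79·7 − 232 = £321.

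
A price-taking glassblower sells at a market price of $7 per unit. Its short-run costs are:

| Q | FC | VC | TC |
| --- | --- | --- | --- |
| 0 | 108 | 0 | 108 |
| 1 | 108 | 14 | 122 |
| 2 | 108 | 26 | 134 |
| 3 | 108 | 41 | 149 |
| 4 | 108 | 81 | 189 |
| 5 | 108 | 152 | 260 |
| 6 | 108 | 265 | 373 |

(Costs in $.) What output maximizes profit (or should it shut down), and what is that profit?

Q = 0 (shut down); profit = -$108

Profit at each row (π = 7Q − TC): Q=0: -108; Q=1: -115; Q=2: -120; Q=3: -128; Q=4: -161; Q=5: -225; Q=6: -331.
Profit is highest at Q = 0. Equivalently, the lowest AVC in the table is 26/2 ≈ $13 at Q = 2, and P = $7 falls below it — price never covers variable cost, so the firm shuts down and loses only its fixed cost.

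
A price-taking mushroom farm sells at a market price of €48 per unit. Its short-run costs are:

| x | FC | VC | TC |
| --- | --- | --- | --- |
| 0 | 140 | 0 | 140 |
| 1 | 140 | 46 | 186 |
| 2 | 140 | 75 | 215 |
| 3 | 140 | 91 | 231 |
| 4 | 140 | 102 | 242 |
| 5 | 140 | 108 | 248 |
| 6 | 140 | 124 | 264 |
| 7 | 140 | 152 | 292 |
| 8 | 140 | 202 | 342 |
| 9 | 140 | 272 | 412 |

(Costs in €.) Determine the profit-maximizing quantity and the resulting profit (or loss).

Profit at each row (π = 48x − TC): x=0: -140; x=1: -138; x=2: -119; x=3: -87; x=4: -50; x=5: -8; x=6: 24; x=7: 44; x=8: 42; x=9: 20.
Profit is maximized at x = 7. AVC there is 152/7 = €21.71 ≤ P, so producing beats shutting down (which would give -€140).

x = 7; profit = €44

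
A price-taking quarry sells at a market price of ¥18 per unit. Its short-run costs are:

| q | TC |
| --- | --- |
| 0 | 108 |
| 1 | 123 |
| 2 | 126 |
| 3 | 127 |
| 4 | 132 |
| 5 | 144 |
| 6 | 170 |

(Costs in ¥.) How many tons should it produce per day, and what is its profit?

Profit at each row (π = 18q − TC): q=0: -108; q=1: -105; q=2: -90; q=3: -73; q=4: -60; q=5: -54; q=6: -62.
Profit is maximized at q = 5. AVC there is 36/5 = ¥7.20 ≤ P, so producing beats shutting down (which would give -¥108).

q = 5; profit = -¥54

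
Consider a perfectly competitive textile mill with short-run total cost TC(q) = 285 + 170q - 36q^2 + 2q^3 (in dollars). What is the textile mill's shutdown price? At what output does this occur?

Short-run supply begins at min AVC. From VC = 170q - 36q^2 + 2q^3, AVC = 170 - 36q + 2q^2.
At the minimum of AVC, MC = AVC. MC = 170 - 72q + 6q^2; setting MC = AVC gives 4q^2 - 36q = 0, so q = 9. min AVC = 8.
The firm shuts down for any P below $8.

$8 per unit, at q = 9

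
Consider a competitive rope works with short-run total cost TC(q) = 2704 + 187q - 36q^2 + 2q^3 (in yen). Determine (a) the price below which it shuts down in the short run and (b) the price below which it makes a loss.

AVC = 187 - 36q + 2q^2; minimized at q = 9, giving min AVC = ¥25. That is the shutdown price.
ATC = 2704/q + 187 - 36q + 2q^2. Setting dATC/dq = −2704/q^2 − 36 + 4q = 0 gives q = 13 (since 4·13^3 − 36·13^2 = 2704).
min ATC = 2704/13 + 187 − 36·13 + 2·13^2 = ¥265. That is the break-even price.
Between these two prices the firm operates at a loss; above ¥265 it earns a profit.

Shutdown price = ¥25; break-even price = ¥265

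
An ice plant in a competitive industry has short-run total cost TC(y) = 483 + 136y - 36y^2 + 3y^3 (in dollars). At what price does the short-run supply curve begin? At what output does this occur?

$28 per unit, at y = 6

The shutdown price is the minimum of AVC. VC = 136y - 36y^2 + 3y^3, so AVC = 136 - 36y + 3y^2.
At the minimum of AVC, MC = AVC. MC = 136 - 72y + 9y^2; setting MC = AVC gives 6y^2 - 36y = 0, so y = 6. min AVC = 28.
The firm shuts down for any P below $28.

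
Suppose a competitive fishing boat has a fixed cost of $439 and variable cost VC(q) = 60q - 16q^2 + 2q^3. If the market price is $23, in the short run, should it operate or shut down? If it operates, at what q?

Variable cost is VC = 60q - 16q^2 + 2q^3, so AVC = VC/q = 60 - 16q + 2q^2 and MC = dTC/dq = 60 - 32q + 6q^2.
AVC hits its minimum where MC = AVC, at q = 4, giving min AVC = 60 - 16·4 + 2·4^2 = $28.
With P < min AVC ($23 < $28), every unit sold adds to the loss.
Best response: produce nothing and absorb the $439 fixed cost.

Shut down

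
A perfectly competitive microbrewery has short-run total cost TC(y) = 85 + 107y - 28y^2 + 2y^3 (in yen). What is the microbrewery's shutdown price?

¥9 per unit

The firm shuts down when price falls below the minimum of average variable cost. AVC = VC/y = 107 - 28y + 2y^2.
At the minimum of AVC, MC = AVC. MC = 107 - 56y + 6y^2; setting MC = AVC gives 4y^2 - 28y = 0, so y = 7. min AVC = 9.
So the shutdown price is ¥9.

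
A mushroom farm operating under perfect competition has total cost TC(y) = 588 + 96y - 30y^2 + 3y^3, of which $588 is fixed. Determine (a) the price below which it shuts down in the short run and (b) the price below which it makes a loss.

Shutdown price = min AVC. AVC = 96 - 30y + 3y^2, with vertex at y = 5 and minimum $21.
ATC = 588/y + 96 - 30y + 3y^2. Setting dATC/dy = −588/y^2 − 30 + 6y = 0 gives y = 7 (since 6·7^3 − 30·7^2 = 588).
min ATC = 588/7 + 96 − 30·7 + 3·7^2 = $117. That is the break-even price.
For $21 ≤ P < $117 the firm produces at a loss; below $21 it shuts down.

Shutdown price = $21; break-even price = $117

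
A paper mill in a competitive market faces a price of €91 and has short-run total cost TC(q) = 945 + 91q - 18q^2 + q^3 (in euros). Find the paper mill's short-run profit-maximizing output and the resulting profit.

Profit = -€81 at q = 12

AVC = 91 - 18q + q^2; min AVC = €10 at q = 9. Since P = €91 ≥ min AVC, the firm produces.
MC = 91 - 36q + 3q^2. Setting P = MC and taking the root on the rising branch gives q* = 12.
TR = 91·12 = 1092. TC = 945 + 228 = 1173. Profit = 1092 − 1173 = -€81.
That loss of €81 beats the €945 the firm would lose by shutting down; producing recovers €864 of fixed cost.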